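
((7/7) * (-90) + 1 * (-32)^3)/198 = -16429/99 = -165.95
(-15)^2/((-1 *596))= -225/596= -0.38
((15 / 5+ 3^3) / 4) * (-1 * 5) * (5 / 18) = -125 / 12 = -10.42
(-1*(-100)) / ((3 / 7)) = 233.33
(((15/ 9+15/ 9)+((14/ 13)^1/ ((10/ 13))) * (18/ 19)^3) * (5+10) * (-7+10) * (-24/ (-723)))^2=124771759536384/ 2732471814361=45.66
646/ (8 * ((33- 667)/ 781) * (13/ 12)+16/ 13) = -9838257/ 88402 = -111.29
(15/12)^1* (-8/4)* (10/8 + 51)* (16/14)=-1045/7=-149.29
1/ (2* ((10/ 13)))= 13/ 20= 0.65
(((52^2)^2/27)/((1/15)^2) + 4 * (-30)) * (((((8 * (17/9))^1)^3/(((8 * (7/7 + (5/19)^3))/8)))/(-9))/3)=-394221284663083520/51549777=-7647390689.26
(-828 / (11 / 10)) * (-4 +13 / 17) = 41400 / 17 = 2435.29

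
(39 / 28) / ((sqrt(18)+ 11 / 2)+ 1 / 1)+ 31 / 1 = 42605 / 1358 - 117 * sqrt(2) / 679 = 31.13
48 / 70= 24 / 35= 0.69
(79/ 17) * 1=79/ 17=4.65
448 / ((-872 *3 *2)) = -28 / 327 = -0.09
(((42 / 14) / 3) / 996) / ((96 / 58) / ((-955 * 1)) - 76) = -27695 / 2096448528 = -0.00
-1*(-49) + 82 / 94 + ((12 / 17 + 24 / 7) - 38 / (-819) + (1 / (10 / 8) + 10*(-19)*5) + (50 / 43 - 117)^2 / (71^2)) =-27217937428682939 / 30496801571145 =-892.48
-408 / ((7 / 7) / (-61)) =24888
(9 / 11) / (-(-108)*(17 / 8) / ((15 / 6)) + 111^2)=5 / 75856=0.00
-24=-24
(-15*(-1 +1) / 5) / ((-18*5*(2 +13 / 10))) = 0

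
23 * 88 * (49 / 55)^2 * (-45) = -3976056 / 55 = -72291.93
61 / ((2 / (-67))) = -4087 / 2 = -2043.50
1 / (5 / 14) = 14 / 5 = 2.80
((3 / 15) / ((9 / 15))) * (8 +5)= 13 / 3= 4.33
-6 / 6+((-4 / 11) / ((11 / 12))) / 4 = -133 / 121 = -1.10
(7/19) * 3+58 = 1123/19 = 59.11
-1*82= -82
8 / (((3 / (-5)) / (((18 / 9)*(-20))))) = 1600 / 3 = 533.33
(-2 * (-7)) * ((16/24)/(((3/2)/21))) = 392/3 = 130.67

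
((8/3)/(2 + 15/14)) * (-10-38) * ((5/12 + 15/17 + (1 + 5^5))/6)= -142905056/6579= -21721.39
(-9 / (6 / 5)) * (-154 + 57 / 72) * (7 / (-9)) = -128695 / 144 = -893.72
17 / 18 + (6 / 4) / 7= 73 / 63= 1.16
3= 3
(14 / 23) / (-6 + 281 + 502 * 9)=14 / 110239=0.00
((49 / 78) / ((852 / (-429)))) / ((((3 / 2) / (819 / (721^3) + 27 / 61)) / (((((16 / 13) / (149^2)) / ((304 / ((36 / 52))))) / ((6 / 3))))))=-418487751 / 71026283517617012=-0.00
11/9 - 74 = -72.78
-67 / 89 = -0.75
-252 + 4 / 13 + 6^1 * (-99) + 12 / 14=-76880 / 91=-844.84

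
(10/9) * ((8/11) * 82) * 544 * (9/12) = 892160/33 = 27035.15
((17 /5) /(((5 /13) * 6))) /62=221 /9300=0.02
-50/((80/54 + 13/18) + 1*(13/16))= -21600/1303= -16.58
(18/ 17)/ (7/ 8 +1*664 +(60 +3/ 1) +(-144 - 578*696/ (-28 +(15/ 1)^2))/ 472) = 557904/ 381083747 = 0.00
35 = 35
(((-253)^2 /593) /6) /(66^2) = 0.00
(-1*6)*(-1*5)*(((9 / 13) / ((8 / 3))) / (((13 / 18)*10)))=729 / 676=1.08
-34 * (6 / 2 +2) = -170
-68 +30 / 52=-1753 / 26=-67.42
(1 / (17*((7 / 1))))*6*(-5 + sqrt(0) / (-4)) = -30 / 119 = -0.25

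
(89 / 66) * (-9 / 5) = -2.43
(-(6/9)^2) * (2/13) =-8/117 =-0.07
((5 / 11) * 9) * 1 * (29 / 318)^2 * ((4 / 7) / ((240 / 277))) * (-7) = -232957 / 1483152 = -0.16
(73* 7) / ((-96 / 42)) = -3577 / 16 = -223.56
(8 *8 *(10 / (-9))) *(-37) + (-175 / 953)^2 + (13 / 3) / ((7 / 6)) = 150759174121 / 57217167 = 2634.86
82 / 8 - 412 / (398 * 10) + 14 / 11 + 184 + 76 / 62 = 266882683 / 1357180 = 196.65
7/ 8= 0.88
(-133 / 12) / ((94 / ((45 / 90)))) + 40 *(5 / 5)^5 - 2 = 85595 / 2256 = 37.94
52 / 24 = 13 / 6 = 2.17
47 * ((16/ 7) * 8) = 6016/ 7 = 859.43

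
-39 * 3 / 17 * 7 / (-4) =819 / 68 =12.04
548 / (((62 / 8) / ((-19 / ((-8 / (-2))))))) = -10412 / 31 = -335.87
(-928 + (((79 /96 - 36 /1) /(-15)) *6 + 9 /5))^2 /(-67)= -47922025921 /3859200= -12417.61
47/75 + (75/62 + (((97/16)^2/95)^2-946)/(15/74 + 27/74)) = -640964761942789/385042022400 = -1664.66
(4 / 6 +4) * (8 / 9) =112 / 27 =4.15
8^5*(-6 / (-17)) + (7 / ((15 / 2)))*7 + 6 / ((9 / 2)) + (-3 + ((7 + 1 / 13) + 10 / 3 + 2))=12798611 / 1105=11582.45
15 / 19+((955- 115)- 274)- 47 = 9876 / 19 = 519.79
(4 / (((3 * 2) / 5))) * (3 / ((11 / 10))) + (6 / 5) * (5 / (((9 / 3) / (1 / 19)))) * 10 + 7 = 17.14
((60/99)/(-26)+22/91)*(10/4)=1640/3003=0.55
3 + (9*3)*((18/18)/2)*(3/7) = 123/14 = 8.79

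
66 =66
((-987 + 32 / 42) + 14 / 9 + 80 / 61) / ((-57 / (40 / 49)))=151163800 / 10733499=14.08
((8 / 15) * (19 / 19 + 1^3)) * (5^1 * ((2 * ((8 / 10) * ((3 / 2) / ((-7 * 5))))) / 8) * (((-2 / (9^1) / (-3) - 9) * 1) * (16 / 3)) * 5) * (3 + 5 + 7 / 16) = 1928 / 21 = 91.81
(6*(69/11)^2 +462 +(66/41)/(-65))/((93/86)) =6452844708/9996415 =645.52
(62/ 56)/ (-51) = -31/ 1428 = -0.02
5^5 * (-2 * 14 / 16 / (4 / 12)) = -16406.25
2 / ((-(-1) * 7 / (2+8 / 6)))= 20 / 21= 0.95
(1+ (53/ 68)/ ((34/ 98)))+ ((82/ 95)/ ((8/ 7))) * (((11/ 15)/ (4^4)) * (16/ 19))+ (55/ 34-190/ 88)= 14911249703/ 5508571200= 2.71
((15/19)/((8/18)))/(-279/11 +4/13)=-19305/272308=-0.07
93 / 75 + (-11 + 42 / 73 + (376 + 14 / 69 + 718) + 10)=137890172 / 125925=1095.02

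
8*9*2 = 144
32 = 32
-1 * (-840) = 840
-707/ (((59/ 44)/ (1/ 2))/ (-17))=264418/ 59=4481.66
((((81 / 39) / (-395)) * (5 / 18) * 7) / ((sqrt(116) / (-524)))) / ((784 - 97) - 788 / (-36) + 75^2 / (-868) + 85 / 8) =42981624 * sqrt(29) / 331795575605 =0.00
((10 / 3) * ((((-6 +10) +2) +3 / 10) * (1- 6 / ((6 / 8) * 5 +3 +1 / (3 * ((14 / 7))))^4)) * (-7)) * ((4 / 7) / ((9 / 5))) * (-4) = 26506986800 / 142374963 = 186.18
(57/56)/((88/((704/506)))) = 57/3542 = 0.02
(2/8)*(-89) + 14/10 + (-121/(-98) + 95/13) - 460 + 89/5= -5790427/12740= -454.51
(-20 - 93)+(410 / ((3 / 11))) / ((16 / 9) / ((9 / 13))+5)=52501 / 613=85.65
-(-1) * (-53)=-53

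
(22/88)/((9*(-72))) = -1/2592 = -0.00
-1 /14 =-0.07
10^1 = 10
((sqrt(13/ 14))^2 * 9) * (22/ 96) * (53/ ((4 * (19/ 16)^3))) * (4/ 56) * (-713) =-259383696/ 336091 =-771.77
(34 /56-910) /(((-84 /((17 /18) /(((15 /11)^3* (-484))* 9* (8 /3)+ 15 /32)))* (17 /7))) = -280093 /1959520815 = -0.00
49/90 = 0.54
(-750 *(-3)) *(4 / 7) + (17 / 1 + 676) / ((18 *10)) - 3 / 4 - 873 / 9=83427 / 70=1191.81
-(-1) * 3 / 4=3 / 4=0.75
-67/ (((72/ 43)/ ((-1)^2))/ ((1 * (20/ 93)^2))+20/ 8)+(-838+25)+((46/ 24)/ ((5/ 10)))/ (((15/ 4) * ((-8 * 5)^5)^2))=-999731891404799999880377/ 1227069849600000000000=-814.73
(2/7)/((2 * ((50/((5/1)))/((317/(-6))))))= -317/420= -0.75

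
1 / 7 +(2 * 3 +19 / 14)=15 / 2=7.50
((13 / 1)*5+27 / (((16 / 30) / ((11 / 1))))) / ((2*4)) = 4975 / 64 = 77.73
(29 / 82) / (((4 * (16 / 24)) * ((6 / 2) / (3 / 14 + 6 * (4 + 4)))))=19575 / 9184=2.13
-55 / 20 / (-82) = 11 / 328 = 0.03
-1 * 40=-40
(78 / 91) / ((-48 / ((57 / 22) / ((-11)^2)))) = -57 / 149072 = -0.00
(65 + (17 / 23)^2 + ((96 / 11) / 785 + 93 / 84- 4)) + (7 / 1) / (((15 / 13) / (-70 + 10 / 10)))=-9104943515 / 25580324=-355.94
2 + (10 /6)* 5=31 /3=10.33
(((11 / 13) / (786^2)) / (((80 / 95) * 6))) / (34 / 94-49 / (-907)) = 8909461 / 13663828728576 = 0.00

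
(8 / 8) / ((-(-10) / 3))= 3 / 10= 0.30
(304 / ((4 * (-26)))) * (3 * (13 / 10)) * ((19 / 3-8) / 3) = 19 / 3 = 6.33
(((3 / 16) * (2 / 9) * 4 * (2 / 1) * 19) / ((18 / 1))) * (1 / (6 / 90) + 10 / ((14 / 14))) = 475 / 54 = 8.80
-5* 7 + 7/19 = -658/19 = -34.63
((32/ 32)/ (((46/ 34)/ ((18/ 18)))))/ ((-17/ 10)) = -10/ 23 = -0.43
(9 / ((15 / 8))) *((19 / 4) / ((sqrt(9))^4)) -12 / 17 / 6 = 376 / 2295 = 0.16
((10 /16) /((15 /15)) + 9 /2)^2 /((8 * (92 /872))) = 183229 /5888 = 31.12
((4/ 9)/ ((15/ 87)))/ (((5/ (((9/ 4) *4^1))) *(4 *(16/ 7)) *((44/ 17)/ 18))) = 31059/ 8800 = 3.53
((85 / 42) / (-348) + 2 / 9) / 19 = 3163 / 277704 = 0.01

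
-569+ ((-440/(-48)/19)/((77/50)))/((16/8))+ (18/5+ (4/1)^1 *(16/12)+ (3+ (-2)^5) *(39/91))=-326233/570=-572.34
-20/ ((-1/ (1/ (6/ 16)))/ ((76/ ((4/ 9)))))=9120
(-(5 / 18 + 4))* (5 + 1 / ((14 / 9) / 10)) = -440 / 9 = -48.89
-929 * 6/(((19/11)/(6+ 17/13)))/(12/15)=-766425/26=-29477.88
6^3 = 216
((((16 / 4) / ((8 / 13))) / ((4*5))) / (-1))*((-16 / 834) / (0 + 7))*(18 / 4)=39 / 9730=0.00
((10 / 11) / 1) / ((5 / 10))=20 / 11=1.82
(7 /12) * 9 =21 /4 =5.25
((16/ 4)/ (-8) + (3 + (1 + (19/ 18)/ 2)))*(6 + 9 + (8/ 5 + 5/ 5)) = 638/ 9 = 70.89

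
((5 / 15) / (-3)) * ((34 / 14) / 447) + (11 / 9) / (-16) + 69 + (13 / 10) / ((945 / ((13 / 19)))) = 14751351623 / 214023600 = 68.92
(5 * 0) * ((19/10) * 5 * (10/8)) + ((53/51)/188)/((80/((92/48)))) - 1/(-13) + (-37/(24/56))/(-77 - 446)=15152725741/62581259520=0.24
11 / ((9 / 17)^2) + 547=47486 / 81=586.25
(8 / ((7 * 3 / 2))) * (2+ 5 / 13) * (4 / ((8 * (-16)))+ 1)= 1.76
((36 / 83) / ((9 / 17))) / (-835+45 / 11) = -187 / 189655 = -0.00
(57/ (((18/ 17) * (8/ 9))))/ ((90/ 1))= 323/ 480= 0.67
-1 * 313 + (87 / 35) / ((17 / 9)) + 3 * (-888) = -1770532 / 595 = -2975.68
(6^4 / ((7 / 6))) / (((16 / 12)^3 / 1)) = 6561 / 14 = 468.64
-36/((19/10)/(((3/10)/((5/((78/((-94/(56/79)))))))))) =235872/352735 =0.67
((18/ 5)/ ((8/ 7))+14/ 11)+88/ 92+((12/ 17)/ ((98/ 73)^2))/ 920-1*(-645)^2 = -7471496050839/ 17959480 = -416019.62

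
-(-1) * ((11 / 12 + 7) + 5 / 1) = 155 / 12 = 12.92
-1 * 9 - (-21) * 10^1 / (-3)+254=175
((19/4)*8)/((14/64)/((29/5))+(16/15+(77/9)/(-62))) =49193280/1251049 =39.32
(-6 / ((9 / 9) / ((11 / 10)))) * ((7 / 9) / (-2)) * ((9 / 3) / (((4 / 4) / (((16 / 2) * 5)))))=308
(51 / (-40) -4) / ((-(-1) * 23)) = -211 / 920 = -0.23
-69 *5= -345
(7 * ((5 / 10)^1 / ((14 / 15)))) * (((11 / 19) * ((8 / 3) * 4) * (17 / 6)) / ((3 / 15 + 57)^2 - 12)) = 23375 / 1161318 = 0.02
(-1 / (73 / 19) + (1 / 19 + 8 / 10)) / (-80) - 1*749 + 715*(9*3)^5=1422988177756173 / 138700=10259467755.99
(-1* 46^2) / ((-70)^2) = -529 / 1225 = -0.43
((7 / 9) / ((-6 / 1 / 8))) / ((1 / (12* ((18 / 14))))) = -16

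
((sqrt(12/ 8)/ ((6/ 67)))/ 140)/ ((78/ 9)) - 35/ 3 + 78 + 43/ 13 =67 * sqrt(6)/ 14560 + 2716/ 39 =69.65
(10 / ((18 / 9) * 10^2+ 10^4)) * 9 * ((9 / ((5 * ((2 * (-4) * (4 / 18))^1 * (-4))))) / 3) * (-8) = -81 / 13600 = -0.01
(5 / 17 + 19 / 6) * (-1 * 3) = -10.38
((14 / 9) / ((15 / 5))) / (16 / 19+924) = 0.00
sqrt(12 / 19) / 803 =2 *sqrt(57) / 15257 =0.00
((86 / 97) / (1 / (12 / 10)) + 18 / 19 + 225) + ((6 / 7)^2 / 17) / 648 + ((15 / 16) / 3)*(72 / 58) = 1822342198613 / 8013843180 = 227.40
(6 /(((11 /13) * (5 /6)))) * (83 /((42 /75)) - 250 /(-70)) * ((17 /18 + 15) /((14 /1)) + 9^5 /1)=1067733875 /14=76266705.36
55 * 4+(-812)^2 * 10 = 6593660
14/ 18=7/ 9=0.78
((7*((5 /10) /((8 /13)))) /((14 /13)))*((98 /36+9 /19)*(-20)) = -337.57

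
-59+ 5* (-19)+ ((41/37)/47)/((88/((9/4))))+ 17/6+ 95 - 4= -110487997/1836384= -60.17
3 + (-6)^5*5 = -38877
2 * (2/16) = 1/4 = 0.25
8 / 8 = 1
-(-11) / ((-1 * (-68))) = 11 / 68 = 0.16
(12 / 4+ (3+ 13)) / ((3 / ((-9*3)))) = -171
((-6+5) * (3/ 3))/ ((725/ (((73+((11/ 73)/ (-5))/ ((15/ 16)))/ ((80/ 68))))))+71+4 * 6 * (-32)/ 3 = -14693478983/ 79387500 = -185.09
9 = 9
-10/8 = -5/4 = -1.25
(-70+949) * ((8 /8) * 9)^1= 7911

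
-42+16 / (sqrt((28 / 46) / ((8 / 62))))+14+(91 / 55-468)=-27189 / 55+16 * sqrt(9982) / 217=-486.98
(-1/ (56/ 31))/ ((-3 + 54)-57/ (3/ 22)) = 0.00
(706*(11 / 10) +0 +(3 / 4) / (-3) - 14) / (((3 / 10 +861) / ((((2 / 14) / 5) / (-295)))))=-15247 / 177858450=-0.00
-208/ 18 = -104/ 9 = -11.56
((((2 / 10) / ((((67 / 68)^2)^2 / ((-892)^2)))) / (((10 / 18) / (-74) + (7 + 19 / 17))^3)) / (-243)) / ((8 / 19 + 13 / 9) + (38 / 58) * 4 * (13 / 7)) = -3527123657958892417195671552 / 18230209197495984839895674675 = -0.19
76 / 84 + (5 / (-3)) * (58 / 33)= -1403 / 693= -2.02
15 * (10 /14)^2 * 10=3750 /49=76.53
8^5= 32768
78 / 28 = 39 / 14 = 2.79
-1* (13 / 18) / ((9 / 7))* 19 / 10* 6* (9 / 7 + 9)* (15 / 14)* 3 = -1482 / 7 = -211.71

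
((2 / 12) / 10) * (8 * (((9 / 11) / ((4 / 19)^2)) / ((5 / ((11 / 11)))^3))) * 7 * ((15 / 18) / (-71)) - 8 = -12498527 / 1562000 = -8.00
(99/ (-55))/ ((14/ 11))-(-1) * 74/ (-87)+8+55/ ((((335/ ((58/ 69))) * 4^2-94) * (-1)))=1588444072/ 277390365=5.73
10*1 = 10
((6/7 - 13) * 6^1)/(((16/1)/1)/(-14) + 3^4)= -510/559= -0.91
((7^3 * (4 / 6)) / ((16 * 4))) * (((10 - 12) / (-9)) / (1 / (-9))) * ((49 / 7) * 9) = -7203 / 16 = -450.19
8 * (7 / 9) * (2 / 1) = 112 / 9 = 12.44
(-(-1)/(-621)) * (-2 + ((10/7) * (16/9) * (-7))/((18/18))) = 178/5589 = 0.03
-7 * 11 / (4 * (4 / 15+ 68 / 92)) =-26565 / 1388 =-19.14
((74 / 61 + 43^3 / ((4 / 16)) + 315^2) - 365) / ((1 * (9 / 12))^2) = 406883872 / 549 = 741136.38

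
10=10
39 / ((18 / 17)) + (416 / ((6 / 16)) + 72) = 7309 / 6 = 1218.17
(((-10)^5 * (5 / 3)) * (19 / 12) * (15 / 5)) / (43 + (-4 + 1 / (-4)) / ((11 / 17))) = -104500000 / 4809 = -21730.09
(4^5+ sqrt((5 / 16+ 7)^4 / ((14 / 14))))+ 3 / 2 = 276217 / 256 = 1078.97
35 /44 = 0.80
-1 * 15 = -15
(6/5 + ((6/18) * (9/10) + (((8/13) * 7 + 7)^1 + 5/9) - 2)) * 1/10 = 2659/2340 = 1.14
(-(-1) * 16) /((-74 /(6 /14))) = -24 /259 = -0.09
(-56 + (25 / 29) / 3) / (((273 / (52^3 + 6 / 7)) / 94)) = -448447483916 / 166257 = -2697314.90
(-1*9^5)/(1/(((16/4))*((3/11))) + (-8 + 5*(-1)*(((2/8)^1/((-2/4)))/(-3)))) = 708588/95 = 7458.82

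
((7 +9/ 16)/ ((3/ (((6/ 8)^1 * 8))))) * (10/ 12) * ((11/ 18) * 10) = 33275/ 432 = 77.03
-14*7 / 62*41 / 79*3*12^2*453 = -393153264 / 2449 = -160536.24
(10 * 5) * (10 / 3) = 500 / 3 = 166.67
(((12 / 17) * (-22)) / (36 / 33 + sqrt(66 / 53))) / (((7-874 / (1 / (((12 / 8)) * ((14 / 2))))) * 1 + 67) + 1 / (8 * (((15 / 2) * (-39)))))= -720308160 / 21364924063 + 12458160 * sqrt(3498) / 21364924063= 0.00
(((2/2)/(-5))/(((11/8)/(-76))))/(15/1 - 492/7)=-4256/21285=-0.20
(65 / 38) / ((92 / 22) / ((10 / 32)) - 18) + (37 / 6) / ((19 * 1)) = -1327 / 28956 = -0.05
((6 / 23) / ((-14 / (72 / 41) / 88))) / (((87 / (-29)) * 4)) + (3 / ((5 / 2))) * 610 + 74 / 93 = 450005462 / 613893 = 733.04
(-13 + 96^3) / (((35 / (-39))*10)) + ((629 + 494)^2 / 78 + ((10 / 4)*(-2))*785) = -84181597 / 975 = -86340.10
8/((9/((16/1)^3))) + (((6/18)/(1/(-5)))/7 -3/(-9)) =229382/63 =3640.98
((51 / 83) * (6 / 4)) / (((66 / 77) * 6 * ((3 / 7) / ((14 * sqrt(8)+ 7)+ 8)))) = 4165 / 664+ 5831 * sqrt(2) / 498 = 22.83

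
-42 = -42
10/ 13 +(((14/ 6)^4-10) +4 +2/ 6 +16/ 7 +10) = 272950/ 7371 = 37.03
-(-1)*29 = 29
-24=-24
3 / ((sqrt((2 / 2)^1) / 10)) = 30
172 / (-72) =-43 / 18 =-2.39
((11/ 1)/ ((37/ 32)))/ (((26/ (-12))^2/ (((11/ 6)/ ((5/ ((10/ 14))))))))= 23232/ 43771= 0.53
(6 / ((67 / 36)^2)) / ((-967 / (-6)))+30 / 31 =131672226 / 134566753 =0.98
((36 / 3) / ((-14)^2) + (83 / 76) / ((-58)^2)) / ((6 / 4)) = 771059 / 18791304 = 0.04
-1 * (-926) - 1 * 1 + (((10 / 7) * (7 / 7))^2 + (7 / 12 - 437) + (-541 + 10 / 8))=-14443 / 294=-49.13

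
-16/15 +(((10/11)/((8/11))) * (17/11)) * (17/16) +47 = 506731/10560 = 47.99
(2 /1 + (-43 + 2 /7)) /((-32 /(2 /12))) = 95 /448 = 0.21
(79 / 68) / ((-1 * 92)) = -79 / 6256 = -0.01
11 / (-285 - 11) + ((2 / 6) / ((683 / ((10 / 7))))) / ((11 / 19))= -1679263 / 46700808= -0.04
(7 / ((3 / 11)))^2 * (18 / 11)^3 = 31752 / 11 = 2886.55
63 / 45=7 / 5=1.40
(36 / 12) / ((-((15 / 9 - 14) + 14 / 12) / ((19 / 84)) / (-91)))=-741 / 134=-5.53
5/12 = 0.42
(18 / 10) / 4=9 / 20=0.45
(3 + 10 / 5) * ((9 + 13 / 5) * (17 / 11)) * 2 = 1972 / 11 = 179.27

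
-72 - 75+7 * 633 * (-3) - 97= -13537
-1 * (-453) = 453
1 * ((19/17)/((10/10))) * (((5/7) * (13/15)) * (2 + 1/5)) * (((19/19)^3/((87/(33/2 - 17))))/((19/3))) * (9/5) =-429/172550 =-0.00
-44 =-44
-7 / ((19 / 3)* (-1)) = 1.11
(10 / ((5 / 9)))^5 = 1889568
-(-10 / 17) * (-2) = -20 / 17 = -1.18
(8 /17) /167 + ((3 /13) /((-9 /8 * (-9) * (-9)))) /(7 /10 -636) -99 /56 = -5631645216131 /3190670086968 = -1.77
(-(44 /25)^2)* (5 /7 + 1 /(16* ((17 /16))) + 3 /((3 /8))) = -2021184 /74375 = -27.18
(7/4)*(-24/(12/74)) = -259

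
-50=-50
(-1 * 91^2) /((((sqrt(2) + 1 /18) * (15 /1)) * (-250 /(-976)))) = 24246768 /404375 - 436441824 * sqrt(2) /404375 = -1466.40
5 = 5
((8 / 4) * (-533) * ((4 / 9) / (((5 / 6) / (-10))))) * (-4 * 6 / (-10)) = 68224 / 5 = 13644.80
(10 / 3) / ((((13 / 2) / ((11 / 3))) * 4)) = 0.47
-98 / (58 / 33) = -1617 / 29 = -55.76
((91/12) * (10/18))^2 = 207025/11664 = 17.75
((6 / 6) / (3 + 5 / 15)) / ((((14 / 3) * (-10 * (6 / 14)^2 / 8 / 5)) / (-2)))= 14 / 5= 2.80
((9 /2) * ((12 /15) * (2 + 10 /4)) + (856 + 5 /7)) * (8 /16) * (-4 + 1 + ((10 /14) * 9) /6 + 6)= 435366 /245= 1777.00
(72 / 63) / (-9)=-8 / 63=-0.13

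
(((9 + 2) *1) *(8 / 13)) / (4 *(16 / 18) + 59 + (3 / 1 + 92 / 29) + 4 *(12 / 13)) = 0.09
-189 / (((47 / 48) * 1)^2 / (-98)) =42674688 / 2209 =19318.56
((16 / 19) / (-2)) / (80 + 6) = -4 / 817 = -0.00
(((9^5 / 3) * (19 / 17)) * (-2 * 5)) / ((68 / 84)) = -271747.99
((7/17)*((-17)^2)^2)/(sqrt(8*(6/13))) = 34391*sqrt(39)/12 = 17897.64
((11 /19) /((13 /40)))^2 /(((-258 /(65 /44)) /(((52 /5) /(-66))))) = 400 /139707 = 0.00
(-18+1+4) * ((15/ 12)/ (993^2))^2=-325/ 15556682086416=-0.00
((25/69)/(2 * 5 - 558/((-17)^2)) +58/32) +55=36595243/643632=56.86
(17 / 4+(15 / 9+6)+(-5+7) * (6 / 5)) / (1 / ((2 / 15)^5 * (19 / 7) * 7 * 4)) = 522272 / 11390625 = 0.05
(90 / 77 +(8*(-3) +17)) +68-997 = -71982 / 77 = -934.83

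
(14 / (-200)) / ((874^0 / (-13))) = 91 / 100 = 0.91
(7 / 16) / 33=7 / 528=0.01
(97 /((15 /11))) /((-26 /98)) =-52283 /195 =-268.12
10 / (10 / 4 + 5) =4 / 3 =1.33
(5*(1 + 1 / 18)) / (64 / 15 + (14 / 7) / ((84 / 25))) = 3325 / 3063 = 1.09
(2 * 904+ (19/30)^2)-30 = 1600561/900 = 1778.40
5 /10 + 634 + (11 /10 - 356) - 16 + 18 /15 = 264.80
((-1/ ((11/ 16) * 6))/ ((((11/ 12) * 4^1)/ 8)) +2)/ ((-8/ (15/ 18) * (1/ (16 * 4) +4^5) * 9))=-3560/ 214109379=-0.00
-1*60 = -60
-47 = -47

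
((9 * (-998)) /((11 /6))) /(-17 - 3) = 13473 /55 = 244.96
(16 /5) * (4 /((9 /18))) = 128 /5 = 25.60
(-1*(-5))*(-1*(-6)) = 30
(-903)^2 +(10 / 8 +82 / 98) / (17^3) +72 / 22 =8637195793679 / 10592428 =815412.27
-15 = -15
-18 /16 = -9 /8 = -1.12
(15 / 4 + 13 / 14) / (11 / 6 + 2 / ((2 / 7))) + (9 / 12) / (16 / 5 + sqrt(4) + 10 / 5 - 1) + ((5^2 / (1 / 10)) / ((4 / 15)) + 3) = 43296693 / 46004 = 941.15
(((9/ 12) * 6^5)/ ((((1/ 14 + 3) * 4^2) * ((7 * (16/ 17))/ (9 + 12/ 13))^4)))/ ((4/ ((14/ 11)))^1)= 392115129376203/ 2017772044288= 194.33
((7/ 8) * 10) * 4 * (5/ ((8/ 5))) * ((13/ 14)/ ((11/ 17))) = 27625/ 176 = 156.96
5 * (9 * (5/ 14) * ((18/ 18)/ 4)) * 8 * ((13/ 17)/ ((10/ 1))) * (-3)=-1755/ 238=-7.37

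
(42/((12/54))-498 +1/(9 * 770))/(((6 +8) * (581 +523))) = -93103/4656960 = -0.02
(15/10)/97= 3/194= 0.02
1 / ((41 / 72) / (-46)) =-3312 / 41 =-80.78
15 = 15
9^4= 6561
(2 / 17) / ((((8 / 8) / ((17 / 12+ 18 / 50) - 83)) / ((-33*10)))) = 3153.38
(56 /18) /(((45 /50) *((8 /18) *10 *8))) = 7 /72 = 0.10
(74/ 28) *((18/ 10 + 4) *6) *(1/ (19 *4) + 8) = 280053/ 380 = 736.98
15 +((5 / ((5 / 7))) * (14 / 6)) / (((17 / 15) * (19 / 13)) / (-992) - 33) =92598125 / 6383843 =14.51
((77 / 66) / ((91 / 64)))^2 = 1024 / 1521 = 0.67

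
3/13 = 0.23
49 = 49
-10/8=-1.25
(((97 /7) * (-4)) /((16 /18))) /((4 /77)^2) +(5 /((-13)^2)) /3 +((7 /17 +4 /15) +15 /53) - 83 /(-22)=-18573935010583 /803980320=-23102.47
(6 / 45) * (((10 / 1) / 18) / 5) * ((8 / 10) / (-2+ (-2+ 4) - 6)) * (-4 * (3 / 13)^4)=16 / 714025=0.00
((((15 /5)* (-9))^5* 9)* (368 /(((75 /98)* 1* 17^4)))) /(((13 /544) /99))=-4918120245384192 /1596725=-3080129794.04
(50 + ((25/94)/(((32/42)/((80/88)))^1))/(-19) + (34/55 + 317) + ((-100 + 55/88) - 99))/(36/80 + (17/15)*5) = 398954811/14420164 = 27.67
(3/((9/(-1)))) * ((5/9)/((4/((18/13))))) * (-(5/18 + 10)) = 0.66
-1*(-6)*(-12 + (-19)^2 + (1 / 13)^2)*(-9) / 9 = -353892 / 169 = -2094.04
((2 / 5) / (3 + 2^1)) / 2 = 1 / 25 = 0.04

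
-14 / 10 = -7 / 5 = -1.40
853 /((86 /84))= 35826 /43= 833.16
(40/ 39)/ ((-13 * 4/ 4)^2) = 40/ 6591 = 0.01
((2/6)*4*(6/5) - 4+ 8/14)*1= -64/35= -1.83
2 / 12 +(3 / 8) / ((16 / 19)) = 235 / 384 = 0.61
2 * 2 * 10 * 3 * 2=240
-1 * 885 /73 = -885 /73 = -12.12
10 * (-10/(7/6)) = -600/7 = -85.71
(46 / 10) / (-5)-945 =-23648 / 25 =-945.92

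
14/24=7/12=0.58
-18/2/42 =-3/14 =-0.21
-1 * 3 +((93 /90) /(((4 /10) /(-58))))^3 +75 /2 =-3363728.00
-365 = -365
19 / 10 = 1.90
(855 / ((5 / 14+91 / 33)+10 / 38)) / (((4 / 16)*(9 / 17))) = 56705880 / 29651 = 1912.44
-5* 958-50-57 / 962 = -4656137 / 962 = -4840.06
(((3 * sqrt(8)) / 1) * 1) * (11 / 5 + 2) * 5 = 126 * sqrt(2) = 178.19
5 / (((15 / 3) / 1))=1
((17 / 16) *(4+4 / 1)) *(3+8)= 93.50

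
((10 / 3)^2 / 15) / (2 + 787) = 20 / 21303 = 0.00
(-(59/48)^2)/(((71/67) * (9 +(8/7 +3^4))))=-0.02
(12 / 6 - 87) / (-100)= 17 / 20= 0.85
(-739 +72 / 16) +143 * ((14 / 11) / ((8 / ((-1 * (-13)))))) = -1755 / 4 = -438.75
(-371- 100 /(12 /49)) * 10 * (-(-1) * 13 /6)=-151970 /9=-16885.56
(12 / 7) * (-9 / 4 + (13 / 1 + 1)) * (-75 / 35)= -2115 / 49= -43.16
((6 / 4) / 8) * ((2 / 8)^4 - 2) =-1533 / 4096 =-0.37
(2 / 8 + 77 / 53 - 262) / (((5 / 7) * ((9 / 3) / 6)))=-386281 / 530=-728.83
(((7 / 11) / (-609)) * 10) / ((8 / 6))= -5 / 638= -0.01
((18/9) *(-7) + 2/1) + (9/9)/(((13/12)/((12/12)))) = -144/13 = -11.08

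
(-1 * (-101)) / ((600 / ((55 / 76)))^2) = 12221 / 83174400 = 0.00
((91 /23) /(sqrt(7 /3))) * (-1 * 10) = -25.90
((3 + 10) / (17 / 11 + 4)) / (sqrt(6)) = 143 *sqrt(6) / 366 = 0.96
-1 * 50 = -50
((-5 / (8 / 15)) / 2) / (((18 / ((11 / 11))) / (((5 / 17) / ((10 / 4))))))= -25 / 816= -0.03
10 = 10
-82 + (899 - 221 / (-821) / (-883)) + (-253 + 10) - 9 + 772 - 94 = 901103928 / 724943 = 1243.00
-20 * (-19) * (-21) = -7980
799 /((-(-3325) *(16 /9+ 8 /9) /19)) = 2397 /1400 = 1.71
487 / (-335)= -487 / 335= -1.45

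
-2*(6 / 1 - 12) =12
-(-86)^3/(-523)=-636056/523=-1216.17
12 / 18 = 0.67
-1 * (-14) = 14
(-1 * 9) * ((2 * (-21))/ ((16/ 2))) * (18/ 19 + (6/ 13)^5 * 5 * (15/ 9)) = 747917793/ 14109134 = 53.01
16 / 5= 3.20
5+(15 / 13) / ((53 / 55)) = 4270 / 689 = 6.20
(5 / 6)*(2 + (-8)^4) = 3415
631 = 631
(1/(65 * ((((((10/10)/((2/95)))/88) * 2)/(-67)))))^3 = -204961563136/235456609375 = -0.87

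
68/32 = 17/8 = 2.12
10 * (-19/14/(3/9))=-285/7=-40.71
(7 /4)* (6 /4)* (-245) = -5145 /8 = -643.12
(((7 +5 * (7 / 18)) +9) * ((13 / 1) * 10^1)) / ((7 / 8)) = 167960 / 63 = 2666.03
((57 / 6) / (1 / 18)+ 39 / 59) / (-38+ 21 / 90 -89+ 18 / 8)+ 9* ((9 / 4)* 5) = 176088825 / 1763156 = 99.87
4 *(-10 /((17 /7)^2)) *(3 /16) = -735 /578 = -1.27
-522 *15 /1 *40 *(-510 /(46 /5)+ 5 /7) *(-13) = -222799975.16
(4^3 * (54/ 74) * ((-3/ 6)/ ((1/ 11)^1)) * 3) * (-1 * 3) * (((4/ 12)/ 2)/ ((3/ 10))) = 47520/ 37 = 1284.32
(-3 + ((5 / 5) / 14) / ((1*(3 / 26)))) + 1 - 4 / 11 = -403 / 231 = -1.74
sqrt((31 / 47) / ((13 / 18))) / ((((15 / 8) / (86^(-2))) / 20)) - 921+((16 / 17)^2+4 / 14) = -1860813 / 2023+8 * sqrt(37882) / 1129739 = -919.83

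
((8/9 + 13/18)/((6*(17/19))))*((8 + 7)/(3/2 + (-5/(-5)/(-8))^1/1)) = 5510/1683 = 3.27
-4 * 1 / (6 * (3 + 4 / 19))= -38 / 183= -0.21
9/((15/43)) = 129/5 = 25.80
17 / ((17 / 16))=16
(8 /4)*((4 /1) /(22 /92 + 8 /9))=7.09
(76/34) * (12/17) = 456/289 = 1.58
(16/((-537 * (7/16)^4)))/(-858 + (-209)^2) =-1048576/55213278351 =-0.00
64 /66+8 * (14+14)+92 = 10460 /33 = 316.97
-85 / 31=-2.74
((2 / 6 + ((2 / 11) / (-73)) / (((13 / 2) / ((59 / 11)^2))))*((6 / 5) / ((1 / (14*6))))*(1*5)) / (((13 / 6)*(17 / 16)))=19697884416 / 279149299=70.56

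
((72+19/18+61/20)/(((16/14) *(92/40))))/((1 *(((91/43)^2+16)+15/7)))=65323321/51037920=1.28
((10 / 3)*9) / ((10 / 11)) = 33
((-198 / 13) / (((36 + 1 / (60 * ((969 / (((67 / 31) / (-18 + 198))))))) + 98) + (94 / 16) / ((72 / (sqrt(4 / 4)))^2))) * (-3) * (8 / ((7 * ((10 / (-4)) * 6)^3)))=-8120623104 / 70329343580405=-0.00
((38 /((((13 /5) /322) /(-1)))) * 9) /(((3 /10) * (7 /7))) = -1835400 /13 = -141184.62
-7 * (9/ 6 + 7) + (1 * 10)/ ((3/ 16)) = -6.17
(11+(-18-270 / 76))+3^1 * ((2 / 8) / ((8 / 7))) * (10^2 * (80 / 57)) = 3099 / 38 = 81.55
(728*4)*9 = 26208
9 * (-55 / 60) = -33 / 4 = -8.25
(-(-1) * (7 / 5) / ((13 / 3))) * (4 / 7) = 12 / 65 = 0.18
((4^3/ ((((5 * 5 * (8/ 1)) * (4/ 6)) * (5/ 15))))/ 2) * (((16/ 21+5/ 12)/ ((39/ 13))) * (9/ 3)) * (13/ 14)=3861/ 4900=0.79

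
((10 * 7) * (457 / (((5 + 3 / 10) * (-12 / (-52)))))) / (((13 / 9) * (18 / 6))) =319900 / 53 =6035.85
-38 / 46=-19 / 23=-0.83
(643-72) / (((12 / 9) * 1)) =1713 / 4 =428.25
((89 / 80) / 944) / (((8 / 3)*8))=267 / 4833280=0.00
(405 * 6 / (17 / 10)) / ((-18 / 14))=-18900 / 17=-1111.76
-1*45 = -45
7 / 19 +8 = 159 / 19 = 8.37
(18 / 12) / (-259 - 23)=-1 / 188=-0.01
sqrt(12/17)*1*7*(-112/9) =-1568*sqrt(51)/153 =-73.19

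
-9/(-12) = 3/4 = 0.75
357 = 357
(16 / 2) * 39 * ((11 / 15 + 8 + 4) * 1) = 19864 / 5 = 3972.80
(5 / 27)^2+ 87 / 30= 21391 / 7290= 2.93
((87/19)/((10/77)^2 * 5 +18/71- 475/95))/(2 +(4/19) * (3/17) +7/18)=-533655738/1318194865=-0.40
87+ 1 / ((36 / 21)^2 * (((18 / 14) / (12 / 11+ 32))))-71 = 88237 / 3564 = 24.76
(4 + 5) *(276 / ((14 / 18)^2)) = 201204 / 49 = 4106.20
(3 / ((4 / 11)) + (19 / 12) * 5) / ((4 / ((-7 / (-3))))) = 679 / 72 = 9.43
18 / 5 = 3.60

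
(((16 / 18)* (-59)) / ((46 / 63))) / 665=-236 / 2185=-0.11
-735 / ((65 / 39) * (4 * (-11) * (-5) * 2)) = -1.00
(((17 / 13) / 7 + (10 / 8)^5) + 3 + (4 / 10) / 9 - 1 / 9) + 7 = 18411161 / 1397760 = 13.17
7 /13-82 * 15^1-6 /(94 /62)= -753619 /611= -1233.42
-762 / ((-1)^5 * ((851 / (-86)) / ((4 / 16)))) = -16383 / 851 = -19.25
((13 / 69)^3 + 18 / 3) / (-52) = -1973251 / 17082468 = -0.12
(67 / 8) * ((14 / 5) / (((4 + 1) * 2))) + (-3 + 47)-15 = 6269 / 200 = 31.34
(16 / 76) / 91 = 0.00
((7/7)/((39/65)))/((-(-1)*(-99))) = -5/297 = -0.02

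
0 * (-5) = 0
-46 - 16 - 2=-64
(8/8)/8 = 1/8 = 0.12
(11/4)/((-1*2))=-11/8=-1.38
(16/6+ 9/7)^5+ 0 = 3939040643/4084101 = 964.48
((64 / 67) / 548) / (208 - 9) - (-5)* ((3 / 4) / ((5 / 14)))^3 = 16916340281 / 365324200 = 46.31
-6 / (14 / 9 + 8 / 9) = -27 / 11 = -2.45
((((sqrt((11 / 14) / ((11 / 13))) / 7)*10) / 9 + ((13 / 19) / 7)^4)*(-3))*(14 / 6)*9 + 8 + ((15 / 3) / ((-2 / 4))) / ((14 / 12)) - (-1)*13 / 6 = 426301549 / 268200618 - 5*sqrt(182) / 7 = -8.05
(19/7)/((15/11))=209/105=1.99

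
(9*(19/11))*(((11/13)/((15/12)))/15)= 228/325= 0.70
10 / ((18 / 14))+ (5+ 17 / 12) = 511 / 36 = 14.19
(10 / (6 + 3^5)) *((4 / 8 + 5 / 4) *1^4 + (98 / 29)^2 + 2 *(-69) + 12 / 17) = -35492125 / 7119906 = -4.98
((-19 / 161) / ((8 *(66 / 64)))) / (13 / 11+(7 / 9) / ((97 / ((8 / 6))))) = -66348 / 5531155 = -0.01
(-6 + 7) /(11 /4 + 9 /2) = 4 /29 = 0.14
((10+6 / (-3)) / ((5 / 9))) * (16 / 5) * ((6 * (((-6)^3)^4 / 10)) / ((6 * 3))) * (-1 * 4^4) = -106993205379072 / 125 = -855945643032.58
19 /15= 1.27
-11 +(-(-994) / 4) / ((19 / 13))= 6043 / 38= 159.03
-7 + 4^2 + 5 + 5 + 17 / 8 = 169 / 8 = 21.12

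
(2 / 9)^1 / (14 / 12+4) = 4 / 93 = 0.04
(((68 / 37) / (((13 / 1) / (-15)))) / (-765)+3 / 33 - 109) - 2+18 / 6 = -1712797 / 15873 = -107.91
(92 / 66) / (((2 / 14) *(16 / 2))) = 161 / 132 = 1.22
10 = 10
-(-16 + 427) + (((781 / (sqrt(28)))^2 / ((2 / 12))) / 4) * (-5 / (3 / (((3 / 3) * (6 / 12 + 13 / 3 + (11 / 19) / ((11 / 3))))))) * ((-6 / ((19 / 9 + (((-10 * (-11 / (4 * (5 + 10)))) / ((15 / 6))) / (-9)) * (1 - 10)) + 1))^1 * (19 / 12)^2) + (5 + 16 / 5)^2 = 4120098093123 / 3875200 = 1063196.25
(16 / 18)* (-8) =-64 / 9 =-7.11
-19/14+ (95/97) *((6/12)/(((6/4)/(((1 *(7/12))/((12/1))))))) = -393433/293328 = -1.34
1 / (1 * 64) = 1 / 64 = 0.02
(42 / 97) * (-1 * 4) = -168 / 97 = -1.73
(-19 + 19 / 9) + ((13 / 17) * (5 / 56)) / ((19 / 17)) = -161143 / 9576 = -16.83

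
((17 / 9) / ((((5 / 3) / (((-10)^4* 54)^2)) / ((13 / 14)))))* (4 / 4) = 2148120000000 / 7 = 306874285714.29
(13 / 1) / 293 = 13 / 293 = 0.04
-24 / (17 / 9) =-216 / 17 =-12.71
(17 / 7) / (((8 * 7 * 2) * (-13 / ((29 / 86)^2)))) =-0.00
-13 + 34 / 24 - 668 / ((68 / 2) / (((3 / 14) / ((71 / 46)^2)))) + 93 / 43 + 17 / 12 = -1512260063 / 154768782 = -9.77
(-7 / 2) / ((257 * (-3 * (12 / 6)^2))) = 0.00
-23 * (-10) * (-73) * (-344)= 5775760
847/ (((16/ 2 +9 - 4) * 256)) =847/ 3328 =0.25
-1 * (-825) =825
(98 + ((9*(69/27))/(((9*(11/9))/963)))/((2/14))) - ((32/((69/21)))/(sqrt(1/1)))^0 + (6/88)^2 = 27475369/1936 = 14191.82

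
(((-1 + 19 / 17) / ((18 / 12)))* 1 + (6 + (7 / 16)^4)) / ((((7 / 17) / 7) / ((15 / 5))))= 20438611 / 65536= 311.87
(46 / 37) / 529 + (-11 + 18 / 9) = -7657 / 851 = -9.00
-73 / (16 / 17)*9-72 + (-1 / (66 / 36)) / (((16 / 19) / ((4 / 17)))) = -2304483 / 2992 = -770.21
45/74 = 0.61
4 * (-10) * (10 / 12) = -100 / 3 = -33.33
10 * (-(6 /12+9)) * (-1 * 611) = 58045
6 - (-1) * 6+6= 18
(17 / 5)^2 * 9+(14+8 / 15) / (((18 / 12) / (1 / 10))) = 23627 / 225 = 105.01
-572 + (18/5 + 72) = -2482/5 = -496.40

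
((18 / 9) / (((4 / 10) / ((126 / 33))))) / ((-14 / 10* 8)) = -1.70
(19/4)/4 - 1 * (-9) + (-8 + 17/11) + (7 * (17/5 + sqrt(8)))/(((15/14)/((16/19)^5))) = 205520896 * sqrt(2)/37141485 + 429469038641/32684506800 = 20.97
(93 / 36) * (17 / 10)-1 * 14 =-9.61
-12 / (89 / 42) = -504 / 89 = -5.66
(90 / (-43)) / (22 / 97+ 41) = -2910 / 57319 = -0.05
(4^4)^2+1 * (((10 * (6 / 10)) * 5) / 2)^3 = 68911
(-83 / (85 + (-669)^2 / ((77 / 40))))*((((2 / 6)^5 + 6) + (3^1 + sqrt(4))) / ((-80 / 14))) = 59813369 / 87037667100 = 0.00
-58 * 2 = -116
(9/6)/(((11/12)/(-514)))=-9252/11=-841.09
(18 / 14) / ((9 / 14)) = 2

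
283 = 283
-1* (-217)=217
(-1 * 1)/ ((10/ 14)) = -7/ 5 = -1.40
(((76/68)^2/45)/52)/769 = 0.00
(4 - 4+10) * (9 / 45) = 2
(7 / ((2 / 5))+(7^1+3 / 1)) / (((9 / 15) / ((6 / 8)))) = 275 / 8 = 34.38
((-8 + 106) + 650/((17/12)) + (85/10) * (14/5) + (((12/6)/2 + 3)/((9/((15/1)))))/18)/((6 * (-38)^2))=1333381/19883880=0.07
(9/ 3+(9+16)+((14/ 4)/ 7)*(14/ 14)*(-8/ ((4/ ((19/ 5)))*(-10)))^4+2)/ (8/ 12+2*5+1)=70703463/ 27343750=2.59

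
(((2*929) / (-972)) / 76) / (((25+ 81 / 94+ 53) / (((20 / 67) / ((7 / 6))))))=-436630 / 5350636683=-0.00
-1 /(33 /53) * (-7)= 371 /33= 11.24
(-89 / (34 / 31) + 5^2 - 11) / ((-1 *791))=2283 / 26894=0.08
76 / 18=38 / 9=4.22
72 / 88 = 0.82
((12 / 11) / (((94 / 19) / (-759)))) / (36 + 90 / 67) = -29279 / 6533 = -4.48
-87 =-87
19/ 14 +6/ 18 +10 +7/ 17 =8641/ 714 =12.10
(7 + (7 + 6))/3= 20/3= 6.67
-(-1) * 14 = 14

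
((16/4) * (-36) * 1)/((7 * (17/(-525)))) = 635.29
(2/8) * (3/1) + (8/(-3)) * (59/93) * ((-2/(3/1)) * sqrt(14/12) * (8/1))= 3/4 + 3776 * sqrt(42)/2511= 10.50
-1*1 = -1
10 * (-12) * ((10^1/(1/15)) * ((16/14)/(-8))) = 18000/7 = 2571.43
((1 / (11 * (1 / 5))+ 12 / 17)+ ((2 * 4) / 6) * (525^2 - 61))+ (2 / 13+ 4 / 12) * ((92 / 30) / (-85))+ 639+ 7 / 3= 201320243611 / 546975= 368061.14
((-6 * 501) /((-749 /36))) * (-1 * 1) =-108216 /749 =-144.48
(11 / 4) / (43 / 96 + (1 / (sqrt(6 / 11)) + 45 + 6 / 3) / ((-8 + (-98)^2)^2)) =376005215687356200 / 61243343554905559 - 1519373064 * sqrt(66) / 61243343554905559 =6.14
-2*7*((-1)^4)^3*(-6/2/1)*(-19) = -798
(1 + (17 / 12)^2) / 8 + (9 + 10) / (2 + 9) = 26651 / 12672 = 2.10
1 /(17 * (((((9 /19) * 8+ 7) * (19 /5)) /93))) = 93 /697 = 0.13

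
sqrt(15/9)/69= sqrt(15)/207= 0.02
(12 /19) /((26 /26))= 12 /19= 0.63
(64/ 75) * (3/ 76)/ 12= 0.00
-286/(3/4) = -1144/3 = -381.33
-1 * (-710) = 710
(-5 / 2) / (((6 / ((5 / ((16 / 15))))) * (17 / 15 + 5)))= -1875 / 5888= -0.32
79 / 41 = 1.93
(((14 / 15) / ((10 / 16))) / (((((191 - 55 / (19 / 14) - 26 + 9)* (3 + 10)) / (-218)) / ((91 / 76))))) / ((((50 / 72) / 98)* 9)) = -2093672 / 594375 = -3.52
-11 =-11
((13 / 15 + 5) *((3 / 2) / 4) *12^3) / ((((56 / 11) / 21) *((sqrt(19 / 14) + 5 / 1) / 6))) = 6586272 / 331 - 470448 *sqrt(266) / 1655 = 15261.99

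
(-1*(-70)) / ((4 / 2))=35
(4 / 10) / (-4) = -1 / 10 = -0.10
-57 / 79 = -0.72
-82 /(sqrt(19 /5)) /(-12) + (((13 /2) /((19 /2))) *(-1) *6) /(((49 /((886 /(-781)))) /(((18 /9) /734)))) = 69108 /266849737 + 41 *sqrt(95) /114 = 3.51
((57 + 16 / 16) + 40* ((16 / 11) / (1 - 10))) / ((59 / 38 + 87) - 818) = -193876 / 2744181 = -0.07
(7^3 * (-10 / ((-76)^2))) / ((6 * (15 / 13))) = -4459 / 51984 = -0.09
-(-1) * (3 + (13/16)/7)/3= 349/336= 1.04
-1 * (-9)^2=-81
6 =6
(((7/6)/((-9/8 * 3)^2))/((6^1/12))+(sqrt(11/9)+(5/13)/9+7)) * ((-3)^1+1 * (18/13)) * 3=-1442392/41067-21 * sqrt(11)/13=-40.48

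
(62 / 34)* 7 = 217 / 17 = 12.76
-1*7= -7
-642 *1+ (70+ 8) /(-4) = -1323 /2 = -661.50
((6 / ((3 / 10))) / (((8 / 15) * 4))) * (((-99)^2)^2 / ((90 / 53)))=8485264755 / 16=530329047.19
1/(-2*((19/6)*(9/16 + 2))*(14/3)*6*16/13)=-39/21812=-0.00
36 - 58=-22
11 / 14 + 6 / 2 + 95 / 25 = 531 / 70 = 7.59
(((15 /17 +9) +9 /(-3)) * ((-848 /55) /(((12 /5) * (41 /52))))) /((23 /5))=-2149680 /176341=-12.19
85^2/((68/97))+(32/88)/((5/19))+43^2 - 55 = 12101.63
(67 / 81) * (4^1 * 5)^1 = 1340 / 81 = 16.54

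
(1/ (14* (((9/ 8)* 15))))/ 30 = 0.00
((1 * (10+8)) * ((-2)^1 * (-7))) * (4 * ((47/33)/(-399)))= -752/209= -3.60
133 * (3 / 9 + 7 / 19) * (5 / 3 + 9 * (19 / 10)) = 15764 / 9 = 1751.56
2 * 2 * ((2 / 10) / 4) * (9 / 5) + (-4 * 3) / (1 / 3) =-891 / 25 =-35.64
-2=-2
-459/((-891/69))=35.55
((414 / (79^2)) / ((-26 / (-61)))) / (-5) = -12627 / 405665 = -0.03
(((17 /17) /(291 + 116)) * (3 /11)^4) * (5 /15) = 27 /5958887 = 0.00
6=6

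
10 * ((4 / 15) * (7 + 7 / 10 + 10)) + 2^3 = 276 / 5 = 55.20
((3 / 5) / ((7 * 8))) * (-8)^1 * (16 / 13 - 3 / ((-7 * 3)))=-75 / 637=-0.12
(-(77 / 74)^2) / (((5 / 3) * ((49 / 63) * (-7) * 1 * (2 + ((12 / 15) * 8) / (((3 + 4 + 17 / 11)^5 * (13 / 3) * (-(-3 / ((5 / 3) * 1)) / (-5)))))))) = 29221535376891 / 489776322867580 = 0.06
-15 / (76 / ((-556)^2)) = -1159260 / 19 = -61013.68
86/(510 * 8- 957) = 86/3123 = 0.03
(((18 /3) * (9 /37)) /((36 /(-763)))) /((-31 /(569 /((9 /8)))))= 1736588 /3441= 504.68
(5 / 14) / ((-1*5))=-1 / 14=-0.07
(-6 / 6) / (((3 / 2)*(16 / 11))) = -11 / 24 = -0.46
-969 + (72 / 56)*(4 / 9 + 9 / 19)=-128720 / 133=-967.82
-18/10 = -9/5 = -1.80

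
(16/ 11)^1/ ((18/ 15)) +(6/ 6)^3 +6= 271/ 33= 8.21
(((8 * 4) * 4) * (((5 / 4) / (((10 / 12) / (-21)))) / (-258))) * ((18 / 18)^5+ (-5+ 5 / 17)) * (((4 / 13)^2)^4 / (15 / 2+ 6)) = -205520896 / 596299157051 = -0.00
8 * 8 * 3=192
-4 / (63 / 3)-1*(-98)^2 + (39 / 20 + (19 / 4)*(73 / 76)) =-16124099 / 1680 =-9597.68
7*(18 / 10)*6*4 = 1512 / 5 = 302.40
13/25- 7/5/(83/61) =-1056/2075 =-0.51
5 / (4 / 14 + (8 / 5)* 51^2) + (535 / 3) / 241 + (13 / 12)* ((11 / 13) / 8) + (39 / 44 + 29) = 569826946753 / 18535707168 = 30.74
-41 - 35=-76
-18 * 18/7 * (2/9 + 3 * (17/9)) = -1908/7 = -272.57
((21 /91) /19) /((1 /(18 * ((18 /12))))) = 81 /247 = 0.33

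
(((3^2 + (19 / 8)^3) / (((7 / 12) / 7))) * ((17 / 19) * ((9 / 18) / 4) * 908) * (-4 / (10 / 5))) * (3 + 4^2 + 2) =-2787822639 / 2432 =-1146308.65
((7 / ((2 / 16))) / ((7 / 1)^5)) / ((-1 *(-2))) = 4 / 2401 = 0.00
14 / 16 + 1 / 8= 1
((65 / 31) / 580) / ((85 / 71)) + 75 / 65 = 4596899 / 3973580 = 1.16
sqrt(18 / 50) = 3 / 5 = 0.60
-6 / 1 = -6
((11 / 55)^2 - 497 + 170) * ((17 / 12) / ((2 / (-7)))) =1621.18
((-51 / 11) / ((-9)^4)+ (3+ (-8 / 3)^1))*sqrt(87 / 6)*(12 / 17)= 16004*sqrt(58) / 136323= 0.89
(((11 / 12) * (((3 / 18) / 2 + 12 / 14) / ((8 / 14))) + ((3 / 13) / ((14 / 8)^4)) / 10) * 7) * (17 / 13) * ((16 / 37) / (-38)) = -2309308373 / 14670288360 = -0.16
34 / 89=0.38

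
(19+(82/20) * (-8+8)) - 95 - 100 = -176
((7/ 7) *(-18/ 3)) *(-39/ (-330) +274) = -90459/ 55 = -1644.71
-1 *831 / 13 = -831 / 13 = -63.92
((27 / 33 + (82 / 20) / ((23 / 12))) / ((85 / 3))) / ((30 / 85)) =3741 / 12650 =0.30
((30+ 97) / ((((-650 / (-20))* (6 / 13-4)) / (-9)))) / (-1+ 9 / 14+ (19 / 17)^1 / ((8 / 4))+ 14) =136017 / 194350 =0.70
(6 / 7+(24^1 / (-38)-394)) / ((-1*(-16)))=-13093 / 532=-24.61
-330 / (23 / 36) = -11880 / 23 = -516.52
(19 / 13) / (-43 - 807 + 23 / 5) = -95 / 54951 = -0.00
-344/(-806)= 172/403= 0.43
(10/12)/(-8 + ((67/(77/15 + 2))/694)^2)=-13785626410/132338983461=-0.10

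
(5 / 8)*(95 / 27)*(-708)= -28025 / 18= -1556.94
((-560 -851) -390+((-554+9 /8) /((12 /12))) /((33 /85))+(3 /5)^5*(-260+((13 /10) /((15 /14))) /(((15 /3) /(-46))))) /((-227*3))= 4.77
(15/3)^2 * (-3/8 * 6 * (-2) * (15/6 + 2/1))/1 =2025/4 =506.25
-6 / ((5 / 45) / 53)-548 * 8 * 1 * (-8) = 32210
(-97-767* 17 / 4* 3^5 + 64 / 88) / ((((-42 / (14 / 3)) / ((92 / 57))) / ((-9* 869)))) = -21112015537 / 19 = -1111158712.47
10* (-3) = -30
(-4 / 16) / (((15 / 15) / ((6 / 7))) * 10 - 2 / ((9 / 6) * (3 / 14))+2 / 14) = -0.04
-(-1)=1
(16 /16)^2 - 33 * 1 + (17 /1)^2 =257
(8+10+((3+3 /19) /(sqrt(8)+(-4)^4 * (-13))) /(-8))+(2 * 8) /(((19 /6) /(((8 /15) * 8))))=15 * sqrt(2) /210435944+5202767426 /131522465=39.56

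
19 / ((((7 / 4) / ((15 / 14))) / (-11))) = -127.96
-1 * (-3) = 3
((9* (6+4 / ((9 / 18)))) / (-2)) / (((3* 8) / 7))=-147 / 8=-18.38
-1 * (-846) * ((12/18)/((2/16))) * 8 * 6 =216576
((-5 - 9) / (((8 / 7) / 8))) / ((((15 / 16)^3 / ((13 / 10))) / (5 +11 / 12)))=-46312448 / 50625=-914.81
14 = 14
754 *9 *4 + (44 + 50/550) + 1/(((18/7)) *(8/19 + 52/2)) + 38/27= 8107586513/298188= 27189.51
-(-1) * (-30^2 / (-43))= 900 / 43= 20.93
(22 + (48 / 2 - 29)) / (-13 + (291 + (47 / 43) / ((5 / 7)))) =0.06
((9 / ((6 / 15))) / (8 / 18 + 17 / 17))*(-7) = -2835 / 26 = -109.04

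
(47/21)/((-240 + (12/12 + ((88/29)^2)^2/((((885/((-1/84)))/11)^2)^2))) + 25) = -188851664309243567191875/18057433604377455952391654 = -0.01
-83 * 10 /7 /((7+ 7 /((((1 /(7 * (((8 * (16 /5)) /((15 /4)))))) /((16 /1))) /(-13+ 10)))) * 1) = 20750 /2808631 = 0.01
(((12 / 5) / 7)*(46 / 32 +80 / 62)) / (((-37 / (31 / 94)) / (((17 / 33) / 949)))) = -2091 / 462087080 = -0.00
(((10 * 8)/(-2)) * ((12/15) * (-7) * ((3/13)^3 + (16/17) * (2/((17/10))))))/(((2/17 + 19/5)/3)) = 796144160/4145739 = 192.04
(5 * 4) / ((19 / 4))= 80 / 19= 4.21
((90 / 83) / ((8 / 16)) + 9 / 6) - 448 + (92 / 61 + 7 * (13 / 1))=-3562561 / 10126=-351.82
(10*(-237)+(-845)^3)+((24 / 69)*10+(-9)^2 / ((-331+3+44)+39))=-3399896926588 / 5635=-603353491.85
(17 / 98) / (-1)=-0.17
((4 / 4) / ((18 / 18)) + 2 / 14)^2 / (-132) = -16 / 1617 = -0.01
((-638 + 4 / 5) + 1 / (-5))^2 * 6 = 60941814 / 25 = 2437672.56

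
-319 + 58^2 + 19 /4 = 12199 /4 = 3049.75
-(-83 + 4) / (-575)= -79 / 575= -0.14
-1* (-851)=851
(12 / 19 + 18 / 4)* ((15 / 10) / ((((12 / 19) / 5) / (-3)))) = -2925 / 16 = -182.81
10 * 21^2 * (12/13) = 52920/13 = 4070.77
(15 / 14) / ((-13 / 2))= -15 / 91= -0.16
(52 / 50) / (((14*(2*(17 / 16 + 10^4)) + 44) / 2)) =208 / 28007375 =0.00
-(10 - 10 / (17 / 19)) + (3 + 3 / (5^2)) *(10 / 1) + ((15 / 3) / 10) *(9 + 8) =6949 / 170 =40.88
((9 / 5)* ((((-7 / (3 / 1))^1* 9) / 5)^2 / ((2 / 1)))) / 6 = 1323 / 500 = 2.65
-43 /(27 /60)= -860 /9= -95.56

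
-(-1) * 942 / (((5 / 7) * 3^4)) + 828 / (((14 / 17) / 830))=834522.00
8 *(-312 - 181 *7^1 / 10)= -17548 / 5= -3509.60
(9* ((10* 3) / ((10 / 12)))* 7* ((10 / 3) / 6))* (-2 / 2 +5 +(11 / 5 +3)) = 11592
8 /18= 4 /9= 0.44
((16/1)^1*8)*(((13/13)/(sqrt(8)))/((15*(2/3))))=16*sqrt(2)/5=4.53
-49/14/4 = -0.88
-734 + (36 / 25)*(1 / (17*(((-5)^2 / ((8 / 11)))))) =-85785962 / 116875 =-734.00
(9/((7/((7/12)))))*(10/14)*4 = 15/7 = 2.14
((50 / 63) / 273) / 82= 25 / 705159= 0.00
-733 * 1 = -733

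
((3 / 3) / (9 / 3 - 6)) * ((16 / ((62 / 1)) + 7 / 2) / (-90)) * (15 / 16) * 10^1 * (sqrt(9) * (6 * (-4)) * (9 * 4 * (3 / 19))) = -31455 / 589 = -53.40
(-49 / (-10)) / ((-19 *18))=-49 / 3420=-0.01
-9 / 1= -9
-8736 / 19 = -459.79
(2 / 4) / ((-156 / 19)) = -19 / 312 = -0.06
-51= -51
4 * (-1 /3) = -4 /3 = -1.33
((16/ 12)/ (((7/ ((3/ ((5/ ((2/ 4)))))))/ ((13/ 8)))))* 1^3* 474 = 3081/ 70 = 44.01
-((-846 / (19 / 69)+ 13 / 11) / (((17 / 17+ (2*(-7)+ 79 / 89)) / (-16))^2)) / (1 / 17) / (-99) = -920.23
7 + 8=15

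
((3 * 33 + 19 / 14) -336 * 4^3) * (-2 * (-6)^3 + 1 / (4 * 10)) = -5178268931 / 560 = -9246908.81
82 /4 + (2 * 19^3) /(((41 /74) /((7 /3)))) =14216891 /246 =57792.24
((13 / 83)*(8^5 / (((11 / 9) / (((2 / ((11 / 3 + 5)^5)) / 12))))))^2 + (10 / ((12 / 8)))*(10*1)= 135993986216858312 / 2039903524119747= 66.67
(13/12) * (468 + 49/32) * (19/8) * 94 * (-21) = -1220976575/512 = -2384719.87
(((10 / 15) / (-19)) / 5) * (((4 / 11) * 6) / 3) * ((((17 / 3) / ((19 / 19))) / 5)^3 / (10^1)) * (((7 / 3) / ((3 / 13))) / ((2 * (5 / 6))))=-3576664 / 793546875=-0.00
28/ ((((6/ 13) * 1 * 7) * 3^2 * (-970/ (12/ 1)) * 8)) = -13/ 8730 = -0.00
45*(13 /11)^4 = 1285245 /14641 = 87.78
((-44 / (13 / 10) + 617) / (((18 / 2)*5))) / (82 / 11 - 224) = -27797 / 464490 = -0.06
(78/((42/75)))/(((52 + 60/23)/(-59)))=-1323075/8792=-150.49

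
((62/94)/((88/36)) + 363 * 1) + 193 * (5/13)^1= 5880883/13442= 437.50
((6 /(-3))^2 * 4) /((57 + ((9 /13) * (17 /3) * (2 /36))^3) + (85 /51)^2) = 7592832 /28372577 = 0.27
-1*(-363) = 363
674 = 674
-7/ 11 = -0.64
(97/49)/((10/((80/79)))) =776/3871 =0.20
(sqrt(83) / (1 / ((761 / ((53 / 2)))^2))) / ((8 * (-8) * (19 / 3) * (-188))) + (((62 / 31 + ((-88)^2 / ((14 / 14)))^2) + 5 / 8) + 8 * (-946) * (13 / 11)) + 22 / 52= 1737363 * sqrt(83) / 160539968 + 6235901885 / 104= 59960595.15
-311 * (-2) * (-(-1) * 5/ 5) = 622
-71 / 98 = -0.72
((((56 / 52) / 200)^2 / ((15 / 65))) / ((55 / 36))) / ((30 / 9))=441 / 17875000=0.00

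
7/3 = 2.33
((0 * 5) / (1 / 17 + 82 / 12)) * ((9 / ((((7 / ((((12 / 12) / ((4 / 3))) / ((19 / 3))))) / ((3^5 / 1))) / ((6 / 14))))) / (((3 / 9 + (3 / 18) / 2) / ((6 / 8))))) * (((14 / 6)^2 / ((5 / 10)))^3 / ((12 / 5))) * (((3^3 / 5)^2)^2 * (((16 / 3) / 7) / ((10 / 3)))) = 0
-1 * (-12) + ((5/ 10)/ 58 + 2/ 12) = 4237/ 348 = 12.18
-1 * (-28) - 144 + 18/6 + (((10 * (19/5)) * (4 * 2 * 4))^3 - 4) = 1798045579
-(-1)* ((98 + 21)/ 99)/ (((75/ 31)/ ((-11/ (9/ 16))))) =-59024/ 6075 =-9.72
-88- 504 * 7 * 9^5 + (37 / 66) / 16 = -219991157723 / 1056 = -208324959.96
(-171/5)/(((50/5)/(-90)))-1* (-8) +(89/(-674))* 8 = 530343/1685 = 314.74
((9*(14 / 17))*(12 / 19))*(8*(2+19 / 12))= 43344 / 323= 134.19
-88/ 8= -11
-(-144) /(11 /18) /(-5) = -2592 /55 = -47.13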